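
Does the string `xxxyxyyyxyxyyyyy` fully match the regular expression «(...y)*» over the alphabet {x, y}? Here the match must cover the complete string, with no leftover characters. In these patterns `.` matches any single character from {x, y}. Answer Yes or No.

Yes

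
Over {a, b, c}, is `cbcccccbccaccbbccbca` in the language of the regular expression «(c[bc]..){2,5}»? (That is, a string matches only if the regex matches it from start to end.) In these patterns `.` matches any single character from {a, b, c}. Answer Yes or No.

Yes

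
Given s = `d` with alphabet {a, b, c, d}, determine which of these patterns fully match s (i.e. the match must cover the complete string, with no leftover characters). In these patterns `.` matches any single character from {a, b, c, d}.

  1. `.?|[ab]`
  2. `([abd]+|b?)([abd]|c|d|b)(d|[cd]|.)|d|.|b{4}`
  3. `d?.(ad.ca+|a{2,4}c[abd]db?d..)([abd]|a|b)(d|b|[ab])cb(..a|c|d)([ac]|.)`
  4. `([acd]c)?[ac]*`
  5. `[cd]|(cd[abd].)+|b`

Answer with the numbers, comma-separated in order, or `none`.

1, 2, 5

1 → match
2 → match
3 → no match
4 → no match
5 → match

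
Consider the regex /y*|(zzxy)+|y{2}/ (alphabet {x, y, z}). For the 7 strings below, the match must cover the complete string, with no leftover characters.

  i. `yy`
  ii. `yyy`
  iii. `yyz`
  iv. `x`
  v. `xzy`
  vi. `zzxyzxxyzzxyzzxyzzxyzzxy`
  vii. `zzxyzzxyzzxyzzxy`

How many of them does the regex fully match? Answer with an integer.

3

i. `yy` → match
ii. `yyy` → match
iii. `yyz` → no match
iv. `x` → no match
v. `xzy` → no match
vi → no match
vii → match
Total matched: 3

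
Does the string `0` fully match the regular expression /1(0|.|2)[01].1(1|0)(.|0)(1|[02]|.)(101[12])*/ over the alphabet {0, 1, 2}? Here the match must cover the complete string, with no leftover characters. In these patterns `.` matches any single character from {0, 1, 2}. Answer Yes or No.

Every match must start with `1`, but `0` does not.

No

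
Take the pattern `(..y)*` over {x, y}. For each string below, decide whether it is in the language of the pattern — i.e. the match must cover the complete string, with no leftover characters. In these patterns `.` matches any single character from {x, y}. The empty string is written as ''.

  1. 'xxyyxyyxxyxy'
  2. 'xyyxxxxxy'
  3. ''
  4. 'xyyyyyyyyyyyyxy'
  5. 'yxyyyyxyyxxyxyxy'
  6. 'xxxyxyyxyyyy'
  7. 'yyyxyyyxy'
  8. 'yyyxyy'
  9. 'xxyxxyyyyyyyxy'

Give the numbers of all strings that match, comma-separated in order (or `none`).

1. 'xxyyxyyxxyxy' → no match
2. 'xyyxxxxxy' → no match
3. '' → match
4 → match
5 → no match
6. 'xxxyxyyxyyyy' → no match
7. 'yyyxyyyxy' → match
8. 'yyyxyy' → match
9 → no match

3, 4, 7, 8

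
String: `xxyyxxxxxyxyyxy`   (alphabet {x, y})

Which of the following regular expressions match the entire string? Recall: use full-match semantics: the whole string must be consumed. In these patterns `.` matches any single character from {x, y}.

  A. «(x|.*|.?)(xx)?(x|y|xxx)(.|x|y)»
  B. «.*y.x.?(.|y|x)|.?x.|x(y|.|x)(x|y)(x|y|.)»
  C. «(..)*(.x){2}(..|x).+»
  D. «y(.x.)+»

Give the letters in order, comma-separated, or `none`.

A, B, C

A → match
B → match
C → match
D → no match — must start with `y`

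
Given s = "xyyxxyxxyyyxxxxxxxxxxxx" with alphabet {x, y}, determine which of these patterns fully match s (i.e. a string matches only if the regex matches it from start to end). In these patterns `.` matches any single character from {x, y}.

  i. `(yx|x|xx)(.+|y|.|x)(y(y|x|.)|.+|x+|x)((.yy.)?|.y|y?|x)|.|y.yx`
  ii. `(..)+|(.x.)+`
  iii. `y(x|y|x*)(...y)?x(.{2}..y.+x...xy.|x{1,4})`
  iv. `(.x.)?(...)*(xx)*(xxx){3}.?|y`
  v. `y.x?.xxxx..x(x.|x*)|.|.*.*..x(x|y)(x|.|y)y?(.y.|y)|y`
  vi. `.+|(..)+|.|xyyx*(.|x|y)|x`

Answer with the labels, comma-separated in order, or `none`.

i, iv, vi

i → match
ii → no match
iii → no match — must start with "y"
iv → match
v → no match
vi → match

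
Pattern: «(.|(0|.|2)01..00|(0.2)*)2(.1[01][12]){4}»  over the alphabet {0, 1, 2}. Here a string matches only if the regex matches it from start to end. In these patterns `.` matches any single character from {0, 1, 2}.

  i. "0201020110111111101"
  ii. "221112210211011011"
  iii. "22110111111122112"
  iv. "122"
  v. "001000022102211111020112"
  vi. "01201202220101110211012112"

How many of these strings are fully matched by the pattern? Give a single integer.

i → no match
ii → no match
iii → no match
iv → no match
v → match
vi → match
Total matched: 2

2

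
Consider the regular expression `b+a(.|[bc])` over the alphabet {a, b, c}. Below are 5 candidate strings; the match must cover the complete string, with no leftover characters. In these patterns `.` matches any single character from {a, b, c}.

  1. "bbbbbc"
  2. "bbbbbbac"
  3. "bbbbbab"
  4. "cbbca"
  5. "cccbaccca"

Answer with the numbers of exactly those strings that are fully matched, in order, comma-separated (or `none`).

2, 3

1 → no match
2 → match
3 → match
4 → no match — must start with "b"
5 → no match — must start with "b"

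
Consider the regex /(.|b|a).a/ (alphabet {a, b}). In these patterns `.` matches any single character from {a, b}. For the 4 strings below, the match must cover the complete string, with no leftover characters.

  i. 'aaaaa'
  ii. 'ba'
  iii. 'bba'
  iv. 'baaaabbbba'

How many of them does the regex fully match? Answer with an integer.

i → no match
ii → no match
iii → match
iv → no match
Total matched: 1

1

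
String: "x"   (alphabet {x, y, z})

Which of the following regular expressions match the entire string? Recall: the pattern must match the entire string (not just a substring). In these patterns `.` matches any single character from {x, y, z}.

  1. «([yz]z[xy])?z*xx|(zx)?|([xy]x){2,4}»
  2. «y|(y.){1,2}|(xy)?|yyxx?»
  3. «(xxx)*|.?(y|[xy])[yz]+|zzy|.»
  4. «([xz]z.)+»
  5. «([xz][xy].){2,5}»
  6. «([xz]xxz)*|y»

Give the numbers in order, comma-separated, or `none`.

3

1 → no match
2 → no match
3 → match
4 → no match
5 → no match
6 → no match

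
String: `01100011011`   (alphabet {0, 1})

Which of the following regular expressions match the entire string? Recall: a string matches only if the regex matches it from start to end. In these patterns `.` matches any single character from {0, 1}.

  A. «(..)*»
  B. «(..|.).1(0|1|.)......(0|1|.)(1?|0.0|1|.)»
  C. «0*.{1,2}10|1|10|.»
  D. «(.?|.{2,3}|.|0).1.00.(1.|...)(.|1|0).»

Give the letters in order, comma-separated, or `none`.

A → no match
B → match
C → no match
D → match

B, D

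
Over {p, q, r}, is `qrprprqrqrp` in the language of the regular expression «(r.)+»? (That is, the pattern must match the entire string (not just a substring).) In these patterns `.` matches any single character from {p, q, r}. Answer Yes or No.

No

Every match must start with `r`, but `qrprprqrqrp` does not.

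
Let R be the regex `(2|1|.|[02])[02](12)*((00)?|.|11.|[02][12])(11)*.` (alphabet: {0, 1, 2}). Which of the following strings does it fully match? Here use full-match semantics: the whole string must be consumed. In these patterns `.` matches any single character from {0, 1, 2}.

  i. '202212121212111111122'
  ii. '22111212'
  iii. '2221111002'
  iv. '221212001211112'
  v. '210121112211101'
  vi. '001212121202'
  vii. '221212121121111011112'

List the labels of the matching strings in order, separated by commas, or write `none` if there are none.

i → no match
ii → no match
iii → no match
iv → no match
v → no match
vi → match
vii → no match

vi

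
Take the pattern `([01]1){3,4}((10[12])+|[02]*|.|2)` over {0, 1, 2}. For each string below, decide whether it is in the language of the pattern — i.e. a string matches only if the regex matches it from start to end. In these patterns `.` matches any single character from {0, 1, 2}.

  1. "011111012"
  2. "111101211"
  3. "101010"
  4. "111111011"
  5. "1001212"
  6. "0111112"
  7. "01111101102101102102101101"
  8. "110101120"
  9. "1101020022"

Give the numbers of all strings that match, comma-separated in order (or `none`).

1, 4, 6, 7

1 → match
2 → no match
3 → no match
4 → match
5 → no match
6 → match
7 → match
8 → no match
9 → no match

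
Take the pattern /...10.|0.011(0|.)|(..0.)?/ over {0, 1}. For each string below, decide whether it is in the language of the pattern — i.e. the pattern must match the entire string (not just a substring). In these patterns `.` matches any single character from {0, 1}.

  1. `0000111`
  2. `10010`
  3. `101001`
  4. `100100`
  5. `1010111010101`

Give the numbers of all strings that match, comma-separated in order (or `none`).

4

1 → no match
2 → no match
3 → no match
4 → match
5 → no match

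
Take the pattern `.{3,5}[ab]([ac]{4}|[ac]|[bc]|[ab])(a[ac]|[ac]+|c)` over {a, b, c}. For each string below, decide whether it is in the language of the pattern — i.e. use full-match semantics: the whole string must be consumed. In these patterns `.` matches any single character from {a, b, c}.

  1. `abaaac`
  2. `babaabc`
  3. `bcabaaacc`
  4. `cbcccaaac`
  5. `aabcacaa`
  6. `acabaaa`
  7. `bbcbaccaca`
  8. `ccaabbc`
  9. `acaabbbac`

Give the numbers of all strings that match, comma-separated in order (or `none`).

1, 2, 3, 4, 5, 6, 7, 8, 9

1. `abaaac` → match
2. `babaabc` → match
3. `bcabaaacc` → match
4. `cbcccaaac` → match
5. `aabcacaa` → match
6. `acabaaa` → match
7. `bbcbaccaca` → match
8. `ccaabbc` → match
9. `acaabbbac` → match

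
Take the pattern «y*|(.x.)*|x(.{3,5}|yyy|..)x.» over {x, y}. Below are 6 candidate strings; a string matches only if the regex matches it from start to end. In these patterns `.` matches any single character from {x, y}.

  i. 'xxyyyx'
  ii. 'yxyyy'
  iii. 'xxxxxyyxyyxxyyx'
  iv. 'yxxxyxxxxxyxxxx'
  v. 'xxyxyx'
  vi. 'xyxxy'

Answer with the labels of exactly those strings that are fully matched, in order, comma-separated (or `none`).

i → no match
ii → no match
iii → no match
iv → no match
v → no match
vi → match

vi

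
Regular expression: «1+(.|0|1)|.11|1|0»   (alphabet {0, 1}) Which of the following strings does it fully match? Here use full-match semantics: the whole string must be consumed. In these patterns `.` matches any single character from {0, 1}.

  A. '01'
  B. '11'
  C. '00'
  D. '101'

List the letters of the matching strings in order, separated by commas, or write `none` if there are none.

A → no match
B → match
C → no match
D → no match

B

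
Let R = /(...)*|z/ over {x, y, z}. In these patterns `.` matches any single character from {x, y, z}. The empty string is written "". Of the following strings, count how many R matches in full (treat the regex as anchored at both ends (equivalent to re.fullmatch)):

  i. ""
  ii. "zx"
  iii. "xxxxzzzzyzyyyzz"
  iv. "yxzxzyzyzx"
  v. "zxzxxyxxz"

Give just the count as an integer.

3

i. "" → match
ii. "zx" → no match
iii → match
iv. "yxzxzyzyzx" → no match
v. "zxzxxyxxz" → match
Total matched: 3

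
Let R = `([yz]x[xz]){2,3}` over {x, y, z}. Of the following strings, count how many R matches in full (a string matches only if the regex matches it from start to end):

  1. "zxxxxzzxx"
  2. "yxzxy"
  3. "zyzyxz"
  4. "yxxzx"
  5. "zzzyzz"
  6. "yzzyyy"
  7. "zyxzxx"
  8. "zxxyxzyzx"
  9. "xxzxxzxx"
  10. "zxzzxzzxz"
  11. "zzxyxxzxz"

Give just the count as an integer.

1 → no match
2 → no match
3 → no match
4 → no match
5 → no match
6 → no match
7 → no match
8 → no match
9 → no match
10 → match
11 → no match
Total matched: 1

1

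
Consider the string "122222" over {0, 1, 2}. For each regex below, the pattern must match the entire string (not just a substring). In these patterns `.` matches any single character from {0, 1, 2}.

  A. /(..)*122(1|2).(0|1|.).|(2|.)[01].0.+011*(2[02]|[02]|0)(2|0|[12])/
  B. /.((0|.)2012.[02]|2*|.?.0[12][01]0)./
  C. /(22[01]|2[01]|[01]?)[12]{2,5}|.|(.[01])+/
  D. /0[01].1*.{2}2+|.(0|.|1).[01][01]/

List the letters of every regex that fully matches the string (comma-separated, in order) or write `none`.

A → no match
B → match
C → match
D → no match

B, C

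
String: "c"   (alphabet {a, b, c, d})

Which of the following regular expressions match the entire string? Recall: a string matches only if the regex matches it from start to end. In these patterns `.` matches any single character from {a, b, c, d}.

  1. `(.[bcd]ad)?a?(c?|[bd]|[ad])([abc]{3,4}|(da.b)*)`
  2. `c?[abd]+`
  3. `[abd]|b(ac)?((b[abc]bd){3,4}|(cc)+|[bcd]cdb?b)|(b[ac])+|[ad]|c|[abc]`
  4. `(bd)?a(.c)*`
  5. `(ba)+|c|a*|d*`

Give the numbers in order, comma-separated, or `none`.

1 → match
2 → no match
3 → match
4 → no match
5 → match

1, 3, 5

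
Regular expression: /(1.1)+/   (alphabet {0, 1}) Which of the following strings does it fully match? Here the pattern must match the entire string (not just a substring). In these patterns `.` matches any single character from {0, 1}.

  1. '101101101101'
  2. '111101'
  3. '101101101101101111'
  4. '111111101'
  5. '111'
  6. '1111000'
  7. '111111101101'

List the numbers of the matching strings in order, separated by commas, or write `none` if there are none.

1 → match
2 → match
3 → match
4 → match
5 → match
6 → no match — must end with '1'
7 → match

1, 2, 3, 4, 5, 7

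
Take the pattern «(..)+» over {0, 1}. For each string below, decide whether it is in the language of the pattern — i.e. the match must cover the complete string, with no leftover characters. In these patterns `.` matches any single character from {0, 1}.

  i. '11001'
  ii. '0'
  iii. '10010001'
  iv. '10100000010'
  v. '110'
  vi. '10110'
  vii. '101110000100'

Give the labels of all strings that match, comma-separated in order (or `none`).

iii, vii

i → no match
ii → no match
iii → match
iv → no match
v → no match
vi → no match
vii → match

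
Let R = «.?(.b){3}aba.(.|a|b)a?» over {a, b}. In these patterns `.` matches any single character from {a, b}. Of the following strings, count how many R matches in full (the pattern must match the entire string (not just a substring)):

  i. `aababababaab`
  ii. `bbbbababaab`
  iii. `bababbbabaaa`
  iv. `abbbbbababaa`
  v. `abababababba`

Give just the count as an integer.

i. `aababababaab` → match
ii. `bbbbababaab` → match
iii. `bababbbabaaa` → match
iv. `abbbbbababaa` → match
v. `abababababba` → match
Total matched: 5

5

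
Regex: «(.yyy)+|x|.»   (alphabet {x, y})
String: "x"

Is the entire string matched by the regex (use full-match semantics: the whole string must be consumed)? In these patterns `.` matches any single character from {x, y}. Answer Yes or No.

Yes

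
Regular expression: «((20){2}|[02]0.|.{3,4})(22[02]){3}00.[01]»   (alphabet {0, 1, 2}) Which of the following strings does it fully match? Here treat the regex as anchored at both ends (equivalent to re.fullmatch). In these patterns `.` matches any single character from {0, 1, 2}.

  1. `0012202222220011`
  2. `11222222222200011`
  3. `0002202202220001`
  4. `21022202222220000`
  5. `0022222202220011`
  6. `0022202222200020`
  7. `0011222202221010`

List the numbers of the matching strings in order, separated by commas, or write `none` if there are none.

1, 2, 3, 4, 5, 6

1 → match
2 → match
3 → match
4 → match
5 → match
6 → match
7 → no match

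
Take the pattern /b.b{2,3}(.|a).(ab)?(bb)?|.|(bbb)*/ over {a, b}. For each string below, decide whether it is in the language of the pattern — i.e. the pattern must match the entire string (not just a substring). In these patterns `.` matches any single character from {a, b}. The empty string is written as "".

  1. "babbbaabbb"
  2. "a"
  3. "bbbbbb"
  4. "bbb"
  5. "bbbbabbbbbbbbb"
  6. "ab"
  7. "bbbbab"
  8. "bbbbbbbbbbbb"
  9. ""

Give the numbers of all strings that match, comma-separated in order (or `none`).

1, 2, 3, 4, 7, 8, 9

1 → match
2 → match
3 → match
4 → match
5 → no match
6 → no match
7 → match
8 → match
9 → match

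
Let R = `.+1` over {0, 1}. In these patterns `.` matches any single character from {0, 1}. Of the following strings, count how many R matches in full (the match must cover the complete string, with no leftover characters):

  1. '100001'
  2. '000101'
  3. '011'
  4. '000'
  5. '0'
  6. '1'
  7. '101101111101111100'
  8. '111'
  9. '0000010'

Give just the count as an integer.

1. '100001' → match
2. '000101' → match
3. '011' → match
4. '000' → no match — must end with '1'
5. '0' → no match — must end with '1'
6. '1' → no match
7 → no match — must end with '1'
8. '111' → match
9. '0000010' → no match — must end with '1'
Total matched: 4

4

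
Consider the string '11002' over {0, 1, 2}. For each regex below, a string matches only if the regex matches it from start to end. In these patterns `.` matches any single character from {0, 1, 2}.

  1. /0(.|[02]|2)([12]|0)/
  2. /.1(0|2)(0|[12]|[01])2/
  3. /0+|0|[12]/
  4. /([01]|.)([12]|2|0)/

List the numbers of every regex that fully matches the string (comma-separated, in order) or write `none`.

2

1 → no match — must start with '0'
2 → match
3 → no match
4 → no match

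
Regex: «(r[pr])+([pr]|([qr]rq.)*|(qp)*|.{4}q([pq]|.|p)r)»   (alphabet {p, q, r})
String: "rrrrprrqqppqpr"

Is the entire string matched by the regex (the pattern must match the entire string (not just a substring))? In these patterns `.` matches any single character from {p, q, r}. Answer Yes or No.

No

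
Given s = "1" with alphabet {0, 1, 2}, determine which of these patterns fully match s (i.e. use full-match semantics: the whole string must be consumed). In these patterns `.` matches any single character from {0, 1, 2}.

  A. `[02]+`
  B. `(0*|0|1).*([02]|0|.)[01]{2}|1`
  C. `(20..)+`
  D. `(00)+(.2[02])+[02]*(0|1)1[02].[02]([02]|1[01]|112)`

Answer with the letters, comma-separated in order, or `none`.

B

A → no match
B → match
C → no match — must start with "20"
D → no match — must start with "00"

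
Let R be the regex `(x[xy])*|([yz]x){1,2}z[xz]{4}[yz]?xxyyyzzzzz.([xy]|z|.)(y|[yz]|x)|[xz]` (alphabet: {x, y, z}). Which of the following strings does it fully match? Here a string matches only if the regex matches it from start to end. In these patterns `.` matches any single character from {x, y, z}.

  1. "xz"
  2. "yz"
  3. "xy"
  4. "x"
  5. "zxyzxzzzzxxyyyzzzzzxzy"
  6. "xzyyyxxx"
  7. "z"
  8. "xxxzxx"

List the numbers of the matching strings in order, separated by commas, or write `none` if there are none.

3, 4, 7

1 → no match
2 → no match
3 → match
4 → match
5 → no match
6 → no match
7 → match
8 → no match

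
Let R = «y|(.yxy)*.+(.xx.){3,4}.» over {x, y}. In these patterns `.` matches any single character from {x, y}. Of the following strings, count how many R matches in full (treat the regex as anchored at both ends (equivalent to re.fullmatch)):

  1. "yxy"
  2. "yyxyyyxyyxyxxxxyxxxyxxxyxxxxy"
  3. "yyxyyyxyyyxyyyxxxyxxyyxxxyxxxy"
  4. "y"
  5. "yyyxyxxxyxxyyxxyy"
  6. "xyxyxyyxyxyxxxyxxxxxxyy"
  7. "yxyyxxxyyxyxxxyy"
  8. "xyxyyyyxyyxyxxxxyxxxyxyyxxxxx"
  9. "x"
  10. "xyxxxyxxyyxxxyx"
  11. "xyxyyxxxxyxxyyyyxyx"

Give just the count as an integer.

1 → no match
2 → match
3 → match
4 → match
5 → match
6 → match
7 → no match
8 → no match
9 → no match
10 → no match
11 → no match
Total matched: 5

5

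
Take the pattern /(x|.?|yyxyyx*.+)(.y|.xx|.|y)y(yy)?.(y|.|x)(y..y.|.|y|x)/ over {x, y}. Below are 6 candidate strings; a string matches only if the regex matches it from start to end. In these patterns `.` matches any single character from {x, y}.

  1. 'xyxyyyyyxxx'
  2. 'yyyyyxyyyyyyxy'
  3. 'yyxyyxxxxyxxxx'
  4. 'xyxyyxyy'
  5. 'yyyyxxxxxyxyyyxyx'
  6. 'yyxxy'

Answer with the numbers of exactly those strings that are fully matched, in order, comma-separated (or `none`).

1 → no match
2 → no match
3 → no match
4 → no match
5 → no match
6 → match

6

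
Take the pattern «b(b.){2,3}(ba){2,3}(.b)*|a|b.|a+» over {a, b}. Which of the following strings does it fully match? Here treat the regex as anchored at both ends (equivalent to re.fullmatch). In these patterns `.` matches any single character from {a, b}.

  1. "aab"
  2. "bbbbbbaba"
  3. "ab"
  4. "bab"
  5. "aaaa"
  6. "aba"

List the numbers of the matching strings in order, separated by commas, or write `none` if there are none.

1 → no match
2 → match
3 → no match
4 → no match
5 → match
6 → no match

2, 5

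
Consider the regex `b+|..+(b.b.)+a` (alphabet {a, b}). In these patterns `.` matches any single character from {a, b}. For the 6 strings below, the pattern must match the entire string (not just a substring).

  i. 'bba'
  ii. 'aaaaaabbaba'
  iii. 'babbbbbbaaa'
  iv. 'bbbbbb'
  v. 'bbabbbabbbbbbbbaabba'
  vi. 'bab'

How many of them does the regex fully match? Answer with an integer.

i → no match
ii → no match
iii → no match
iv → match
v → no match
vi → no match
Total matched: 1

1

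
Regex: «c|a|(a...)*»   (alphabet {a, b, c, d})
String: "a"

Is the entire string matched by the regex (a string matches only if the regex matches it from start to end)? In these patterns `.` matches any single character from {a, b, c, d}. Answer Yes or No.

Yes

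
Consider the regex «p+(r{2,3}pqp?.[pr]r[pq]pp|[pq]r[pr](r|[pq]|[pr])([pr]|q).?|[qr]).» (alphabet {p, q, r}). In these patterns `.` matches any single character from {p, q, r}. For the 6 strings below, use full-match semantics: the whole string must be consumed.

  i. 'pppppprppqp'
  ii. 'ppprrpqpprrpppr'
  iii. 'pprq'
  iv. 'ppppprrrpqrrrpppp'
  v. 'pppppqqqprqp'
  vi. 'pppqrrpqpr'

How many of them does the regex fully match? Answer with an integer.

i → match
ii → match
iii → match
iv → match
v → no match
vi → match
Total matched: 5

5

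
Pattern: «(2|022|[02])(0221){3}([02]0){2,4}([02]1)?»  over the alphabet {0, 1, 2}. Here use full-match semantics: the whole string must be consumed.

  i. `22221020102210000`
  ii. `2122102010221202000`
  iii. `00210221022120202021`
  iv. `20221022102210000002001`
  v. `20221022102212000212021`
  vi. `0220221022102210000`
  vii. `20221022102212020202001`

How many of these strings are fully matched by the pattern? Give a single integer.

3

i → no match
ii → no match
iii → no match
iv → match
v → no match
vi → match
vii → match
Total matched: 3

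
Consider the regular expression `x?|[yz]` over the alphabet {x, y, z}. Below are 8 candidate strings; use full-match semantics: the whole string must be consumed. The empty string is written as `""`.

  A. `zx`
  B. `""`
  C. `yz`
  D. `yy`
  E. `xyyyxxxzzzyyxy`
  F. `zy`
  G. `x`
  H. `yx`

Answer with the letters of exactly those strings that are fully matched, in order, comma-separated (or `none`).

A → no match
B → match
C → no match
D → no match
E → no match
F → no match
G → match
H → no match

B, G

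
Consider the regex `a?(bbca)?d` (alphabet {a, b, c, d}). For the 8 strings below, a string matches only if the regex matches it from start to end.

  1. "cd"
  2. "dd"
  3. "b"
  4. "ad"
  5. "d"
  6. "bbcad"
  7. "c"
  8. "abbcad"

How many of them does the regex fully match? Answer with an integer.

4

1 → no match
2 → no match
3 → no match — must end with "d"
4 → match
5 → match
6 → match
7 → no match — must end with "d"
8 → match
Total matched: 4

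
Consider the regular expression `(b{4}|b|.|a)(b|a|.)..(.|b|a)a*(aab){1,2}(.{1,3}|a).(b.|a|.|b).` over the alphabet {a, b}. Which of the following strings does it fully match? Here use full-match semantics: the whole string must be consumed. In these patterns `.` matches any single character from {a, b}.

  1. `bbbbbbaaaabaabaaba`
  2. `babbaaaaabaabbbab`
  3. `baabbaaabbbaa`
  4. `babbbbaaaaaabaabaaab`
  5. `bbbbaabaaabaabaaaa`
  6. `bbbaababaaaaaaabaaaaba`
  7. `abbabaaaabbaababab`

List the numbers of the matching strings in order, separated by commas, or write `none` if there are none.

1 → match
2 → match
3 → match
4 → no match
5 → match
6 → no match
7 → no match

1, 2, 3, 5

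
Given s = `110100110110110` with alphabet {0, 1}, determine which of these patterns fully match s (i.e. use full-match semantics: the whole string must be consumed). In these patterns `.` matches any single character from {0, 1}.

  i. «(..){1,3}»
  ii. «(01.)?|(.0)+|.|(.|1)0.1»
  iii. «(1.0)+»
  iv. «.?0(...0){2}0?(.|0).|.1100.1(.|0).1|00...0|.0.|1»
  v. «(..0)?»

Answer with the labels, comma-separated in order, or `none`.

iii

i → no match
ii → no match
iii → match
iv → no match
v → no match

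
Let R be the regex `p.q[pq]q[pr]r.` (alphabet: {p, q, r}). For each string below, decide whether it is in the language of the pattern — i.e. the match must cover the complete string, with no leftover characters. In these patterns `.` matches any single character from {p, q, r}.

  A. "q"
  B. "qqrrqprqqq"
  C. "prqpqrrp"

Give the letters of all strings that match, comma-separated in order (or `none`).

C

A → no match — must start with "p"
B → no match — must start with "p"
C → match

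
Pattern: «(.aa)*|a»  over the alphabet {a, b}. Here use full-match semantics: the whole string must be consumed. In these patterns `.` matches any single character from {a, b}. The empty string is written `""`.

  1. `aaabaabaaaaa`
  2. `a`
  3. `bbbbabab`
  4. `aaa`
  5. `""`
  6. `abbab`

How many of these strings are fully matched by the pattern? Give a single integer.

4

1 → match
2 → match
3 → no match
4 → match
5 → match
6 → no match
Total matched: 4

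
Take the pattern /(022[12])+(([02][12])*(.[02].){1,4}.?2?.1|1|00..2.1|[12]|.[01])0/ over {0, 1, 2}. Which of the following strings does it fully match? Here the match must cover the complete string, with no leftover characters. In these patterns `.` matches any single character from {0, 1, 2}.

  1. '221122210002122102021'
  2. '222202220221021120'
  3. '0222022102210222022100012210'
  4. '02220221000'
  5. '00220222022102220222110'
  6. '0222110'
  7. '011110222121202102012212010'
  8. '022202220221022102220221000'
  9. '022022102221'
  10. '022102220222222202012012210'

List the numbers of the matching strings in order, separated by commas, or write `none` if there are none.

3, 4, 6, 8, 10

1 → no match — must start with '022'
2 → no match — must start with '022'
3 → match
4 → match
5 → no match — must start with '022'
6 → match
7 → no match — must start with '022'
8 → match
9 → no match — must end with '0'
10 → match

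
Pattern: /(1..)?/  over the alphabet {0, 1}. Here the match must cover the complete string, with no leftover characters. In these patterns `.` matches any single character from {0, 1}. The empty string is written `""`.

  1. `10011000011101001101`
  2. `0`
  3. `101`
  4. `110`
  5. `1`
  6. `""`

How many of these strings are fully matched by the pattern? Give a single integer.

1 → no match
2 → no match
3 → match
4 → match
5 → no match
6 → match
Total matched: 3

3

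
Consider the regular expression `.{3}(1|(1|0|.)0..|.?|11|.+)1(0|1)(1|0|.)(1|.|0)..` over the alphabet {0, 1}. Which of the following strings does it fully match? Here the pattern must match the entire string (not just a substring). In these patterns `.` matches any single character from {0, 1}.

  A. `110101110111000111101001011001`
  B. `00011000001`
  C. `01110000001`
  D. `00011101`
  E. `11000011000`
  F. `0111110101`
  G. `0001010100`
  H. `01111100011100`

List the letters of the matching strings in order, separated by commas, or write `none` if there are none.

A → no match
B → no match
C → no match
D → no match
E → no match
F → match
G → no match
H → no match

F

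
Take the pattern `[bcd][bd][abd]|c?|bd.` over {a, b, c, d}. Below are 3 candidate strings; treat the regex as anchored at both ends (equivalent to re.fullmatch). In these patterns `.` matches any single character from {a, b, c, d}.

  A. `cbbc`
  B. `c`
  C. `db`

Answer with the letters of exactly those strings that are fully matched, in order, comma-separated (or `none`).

B

A → no match
B → match
C → no match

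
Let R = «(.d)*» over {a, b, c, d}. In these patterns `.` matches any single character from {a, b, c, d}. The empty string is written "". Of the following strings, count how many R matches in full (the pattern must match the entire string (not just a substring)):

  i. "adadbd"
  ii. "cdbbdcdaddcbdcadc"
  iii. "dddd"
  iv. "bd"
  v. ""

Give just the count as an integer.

i → match
ii → no match
iii → match
iv → match
v → match
Total matched: 4

4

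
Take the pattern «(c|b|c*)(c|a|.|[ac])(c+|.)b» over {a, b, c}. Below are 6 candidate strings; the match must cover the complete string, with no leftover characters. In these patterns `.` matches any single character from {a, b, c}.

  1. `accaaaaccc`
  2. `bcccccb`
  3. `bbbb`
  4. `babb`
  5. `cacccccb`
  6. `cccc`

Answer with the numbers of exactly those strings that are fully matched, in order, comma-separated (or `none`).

1. `accaaaaccc` → no match — must end with `b`
2. `bcccccb` → match
3. `bbbb` → match
4. `babb` → match
5. `cacccccb` → match
6. `cccc` → no match — must end with `b`

2, 3, 4, 5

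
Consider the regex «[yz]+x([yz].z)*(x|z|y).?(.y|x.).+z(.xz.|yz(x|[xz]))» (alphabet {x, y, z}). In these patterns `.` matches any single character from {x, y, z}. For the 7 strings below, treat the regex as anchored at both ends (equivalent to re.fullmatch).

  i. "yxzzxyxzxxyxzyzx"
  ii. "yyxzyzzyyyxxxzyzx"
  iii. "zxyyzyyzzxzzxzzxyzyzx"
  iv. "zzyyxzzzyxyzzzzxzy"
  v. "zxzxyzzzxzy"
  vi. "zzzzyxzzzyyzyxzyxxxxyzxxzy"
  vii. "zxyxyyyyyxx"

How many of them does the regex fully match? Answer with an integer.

i → match
ii → match
iii → match
iv → match
v. "zxzxyzzzxzy" → match
vi → match
vii. "zxyxyyyyyxx" → no match
Total matched: 6

6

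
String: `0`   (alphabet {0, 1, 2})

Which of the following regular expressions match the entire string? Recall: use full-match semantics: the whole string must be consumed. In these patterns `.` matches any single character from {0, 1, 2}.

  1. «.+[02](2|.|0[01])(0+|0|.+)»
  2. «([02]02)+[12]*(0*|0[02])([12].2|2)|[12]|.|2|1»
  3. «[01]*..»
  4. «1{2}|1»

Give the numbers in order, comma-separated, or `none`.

2

1 → no match
2 → match
3 → no match
4 → no match — must start with `1`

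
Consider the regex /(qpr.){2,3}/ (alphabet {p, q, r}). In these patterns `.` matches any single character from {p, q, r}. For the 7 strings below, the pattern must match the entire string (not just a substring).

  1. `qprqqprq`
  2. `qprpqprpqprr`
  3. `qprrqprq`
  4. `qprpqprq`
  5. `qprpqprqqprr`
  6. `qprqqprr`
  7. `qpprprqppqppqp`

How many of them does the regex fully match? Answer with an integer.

6

1 → match
2 → match
3 → match
4 → match
5 → match
6 → match
7 → no match — must start with `qpr`
Total matched: 6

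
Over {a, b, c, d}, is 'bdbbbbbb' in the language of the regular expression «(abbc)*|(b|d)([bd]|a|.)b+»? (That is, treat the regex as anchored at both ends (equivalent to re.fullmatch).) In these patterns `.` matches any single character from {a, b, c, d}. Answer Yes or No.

Yes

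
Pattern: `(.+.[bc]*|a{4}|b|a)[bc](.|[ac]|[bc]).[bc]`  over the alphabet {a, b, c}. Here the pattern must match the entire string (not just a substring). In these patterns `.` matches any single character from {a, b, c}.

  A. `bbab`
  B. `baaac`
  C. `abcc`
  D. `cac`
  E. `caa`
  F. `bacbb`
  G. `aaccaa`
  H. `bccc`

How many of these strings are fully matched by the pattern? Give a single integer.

0

A → no match
B → no match
C → no match
D → no match
E → no match
F → no match
G → no match
H → no match
Total matched: 0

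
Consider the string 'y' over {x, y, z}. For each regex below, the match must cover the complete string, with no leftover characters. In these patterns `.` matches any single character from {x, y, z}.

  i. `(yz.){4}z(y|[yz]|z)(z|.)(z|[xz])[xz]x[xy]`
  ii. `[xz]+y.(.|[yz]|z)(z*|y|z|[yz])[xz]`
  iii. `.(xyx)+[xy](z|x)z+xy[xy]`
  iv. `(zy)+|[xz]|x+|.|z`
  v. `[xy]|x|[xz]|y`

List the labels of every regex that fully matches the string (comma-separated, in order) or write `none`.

iv, v

i → no match — must start with 'yz'
ii → no match
iii → no match
iv → match
v → match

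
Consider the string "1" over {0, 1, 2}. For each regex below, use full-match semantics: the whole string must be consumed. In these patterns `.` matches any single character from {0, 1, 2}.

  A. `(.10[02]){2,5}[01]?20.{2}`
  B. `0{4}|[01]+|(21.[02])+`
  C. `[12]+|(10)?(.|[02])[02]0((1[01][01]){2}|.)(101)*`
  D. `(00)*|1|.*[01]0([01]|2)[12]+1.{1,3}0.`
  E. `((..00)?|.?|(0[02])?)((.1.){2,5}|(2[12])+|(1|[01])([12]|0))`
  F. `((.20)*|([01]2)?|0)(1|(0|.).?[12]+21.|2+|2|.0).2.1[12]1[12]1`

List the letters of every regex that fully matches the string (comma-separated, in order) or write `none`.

A → no match
B → match
C → match
D → match
E → no match
F → no match

B, C, D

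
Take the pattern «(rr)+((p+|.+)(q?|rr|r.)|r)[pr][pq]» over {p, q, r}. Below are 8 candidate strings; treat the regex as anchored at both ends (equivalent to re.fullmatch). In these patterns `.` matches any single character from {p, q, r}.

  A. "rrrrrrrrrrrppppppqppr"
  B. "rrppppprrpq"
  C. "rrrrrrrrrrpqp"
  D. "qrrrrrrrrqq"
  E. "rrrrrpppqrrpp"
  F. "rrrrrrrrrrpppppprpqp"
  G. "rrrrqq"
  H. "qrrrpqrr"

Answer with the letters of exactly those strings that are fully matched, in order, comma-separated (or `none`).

A → no match
B → match
C → no match
D → no match — must start with "rr"
E → match
F → no match
G → no match
H → no match — must start with "rr"

B, E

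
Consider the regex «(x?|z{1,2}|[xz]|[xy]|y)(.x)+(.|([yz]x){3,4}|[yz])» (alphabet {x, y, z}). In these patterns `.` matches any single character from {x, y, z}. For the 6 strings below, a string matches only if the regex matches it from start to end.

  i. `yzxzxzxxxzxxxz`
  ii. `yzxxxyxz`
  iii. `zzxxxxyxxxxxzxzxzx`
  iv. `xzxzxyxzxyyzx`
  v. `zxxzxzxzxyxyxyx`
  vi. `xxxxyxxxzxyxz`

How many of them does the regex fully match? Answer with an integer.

5

i → match
ii → match
iii → match
iv → no match
v → match
vi → match
Total matched: 5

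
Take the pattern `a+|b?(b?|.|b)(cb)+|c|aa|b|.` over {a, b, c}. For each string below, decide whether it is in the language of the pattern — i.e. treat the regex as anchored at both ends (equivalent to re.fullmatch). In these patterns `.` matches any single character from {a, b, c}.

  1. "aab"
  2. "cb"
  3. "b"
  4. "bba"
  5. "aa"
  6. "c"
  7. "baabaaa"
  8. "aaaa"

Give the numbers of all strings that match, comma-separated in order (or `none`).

2, 3, 5, 6, 8

1. "aab" → no match
2. "cb" → match
3. "b" → match
4. "bba" → no match
5. "aa" → match
6. "c" → match
7. "baabaaa" → no match
8. "aaaa" → match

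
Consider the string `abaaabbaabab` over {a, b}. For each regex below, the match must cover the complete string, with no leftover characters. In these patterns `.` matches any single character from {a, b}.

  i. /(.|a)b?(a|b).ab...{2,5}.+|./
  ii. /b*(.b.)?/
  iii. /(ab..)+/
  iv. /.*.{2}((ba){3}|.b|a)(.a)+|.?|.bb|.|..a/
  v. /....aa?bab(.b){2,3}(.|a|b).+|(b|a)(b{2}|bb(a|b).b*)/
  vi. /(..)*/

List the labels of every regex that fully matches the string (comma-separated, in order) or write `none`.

i → match
ii → no match
iii → match
iv → no match
v → no match
vi → match

i, iii, vi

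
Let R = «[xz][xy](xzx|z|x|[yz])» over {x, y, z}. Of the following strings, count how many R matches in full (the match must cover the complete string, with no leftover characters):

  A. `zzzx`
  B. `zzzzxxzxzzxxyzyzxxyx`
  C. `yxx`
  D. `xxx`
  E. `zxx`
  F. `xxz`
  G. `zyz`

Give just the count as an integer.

4

A → no match
B → no match
C → no match
D → match
E → match
F → match
G → match
Total matched: 4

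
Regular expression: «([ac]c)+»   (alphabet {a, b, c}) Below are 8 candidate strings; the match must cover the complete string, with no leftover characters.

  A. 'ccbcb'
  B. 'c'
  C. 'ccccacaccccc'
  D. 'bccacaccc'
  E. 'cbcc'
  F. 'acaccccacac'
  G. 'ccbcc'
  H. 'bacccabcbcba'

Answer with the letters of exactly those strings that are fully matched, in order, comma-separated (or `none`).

C

A. 'ccbcb' → no match — must end with 'c'
B. 'c' → no match
C. 'ccccacaccccc' → match
D. 'bccacaccc' → no match
E. 'cbcc' → no match
F. 'acaccccacac' → no match
G. 'ccbcc' → no match
H. 'bacccabcbcba' → no match — must end with 'c'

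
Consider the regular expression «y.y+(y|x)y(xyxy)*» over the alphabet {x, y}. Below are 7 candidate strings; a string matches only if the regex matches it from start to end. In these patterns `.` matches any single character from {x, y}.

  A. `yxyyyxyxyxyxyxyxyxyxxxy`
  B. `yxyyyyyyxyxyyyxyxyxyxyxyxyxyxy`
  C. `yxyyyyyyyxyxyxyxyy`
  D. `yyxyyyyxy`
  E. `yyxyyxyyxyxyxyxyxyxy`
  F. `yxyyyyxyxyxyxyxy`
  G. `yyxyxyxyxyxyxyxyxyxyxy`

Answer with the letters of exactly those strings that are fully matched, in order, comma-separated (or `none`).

A → no match
B → no match
C → no match
D → no match
E → no match
F → match
G → no match

F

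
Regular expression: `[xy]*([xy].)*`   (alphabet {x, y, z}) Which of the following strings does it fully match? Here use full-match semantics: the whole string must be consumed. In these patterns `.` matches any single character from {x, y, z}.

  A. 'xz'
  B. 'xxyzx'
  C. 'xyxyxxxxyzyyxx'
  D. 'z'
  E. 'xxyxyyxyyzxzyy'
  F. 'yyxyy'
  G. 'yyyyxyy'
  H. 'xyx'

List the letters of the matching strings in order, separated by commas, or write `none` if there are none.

A, C, E, F, G, H

A. 'xz' → match
B. 'xxyzx' → no match
C → match
D. 'z' → no match
E → match
F. 'yyxyy' → match
G. 'yyyyxyy' → match
H. 'xyx' → match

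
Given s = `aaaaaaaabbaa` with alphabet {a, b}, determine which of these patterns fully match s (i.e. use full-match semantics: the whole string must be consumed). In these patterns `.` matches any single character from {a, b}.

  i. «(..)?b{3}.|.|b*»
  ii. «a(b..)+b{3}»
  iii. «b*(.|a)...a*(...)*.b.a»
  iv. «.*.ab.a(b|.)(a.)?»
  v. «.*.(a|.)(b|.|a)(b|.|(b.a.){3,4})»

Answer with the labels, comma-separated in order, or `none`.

i → no match
ii → no match — must start with `ab`
iii → match
iv → match
v → match

iii, iv, v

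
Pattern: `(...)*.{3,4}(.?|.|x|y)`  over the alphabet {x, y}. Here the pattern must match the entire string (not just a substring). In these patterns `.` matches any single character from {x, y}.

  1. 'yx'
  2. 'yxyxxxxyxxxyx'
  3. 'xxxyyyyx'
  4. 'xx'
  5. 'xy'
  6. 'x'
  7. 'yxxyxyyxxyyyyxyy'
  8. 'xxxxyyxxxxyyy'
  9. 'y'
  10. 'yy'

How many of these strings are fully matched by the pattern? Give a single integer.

1 → no match
2 → match
3 → match
4 → no match
5 → no match
6 → no match
7 → match
8 → match
9 → no match
10 → no match
Total matched: 4

4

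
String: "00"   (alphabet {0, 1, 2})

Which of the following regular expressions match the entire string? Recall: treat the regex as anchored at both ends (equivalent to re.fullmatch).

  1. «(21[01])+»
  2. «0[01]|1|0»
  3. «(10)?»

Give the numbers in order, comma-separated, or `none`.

2

1 → no match — must start with "21"
2 → match
3 → no match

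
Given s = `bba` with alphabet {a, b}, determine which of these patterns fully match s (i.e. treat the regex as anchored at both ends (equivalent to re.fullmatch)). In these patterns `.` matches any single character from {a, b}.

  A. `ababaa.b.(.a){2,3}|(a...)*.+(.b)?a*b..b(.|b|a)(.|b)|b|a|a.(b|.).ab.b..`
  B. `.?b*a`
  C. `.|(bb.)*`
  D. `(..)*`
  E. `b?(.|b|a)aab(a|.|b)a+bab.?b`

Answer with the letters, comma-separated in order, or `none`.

A → no match
B → match
C → match
D → no match
E → no match — must end with `b`

B, C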